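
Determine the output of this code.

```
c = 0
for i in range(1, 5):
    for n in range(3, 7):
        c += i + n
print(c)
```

i=1,n=3: c = 0+4 = 4
i=1,n=4: c = 4+5 = 9
i=1,n=5: c = 9+6 = 15
i=1,n=6: c = 15+7 = 22
i=2,n=3: c = 22+5 = 27
i=2,n=4: c = 27+6 = 33
i=2,n=5: c = 33+7 = 40
i=2,n=6: c = 40+8 = 48
i=3,n=3: c = 48+6 = 54
i=3,n=4: c = 54+7 = 61
i=3,n=5: c = 61+8 = 69
i=3,n=6: c = 69+9 = 78
i=4,n=3: c = 78+7 = 85
i=4,n=4: c = 85+8 = 93
i=4,n=5: c = 93+9 = 102
i=4,n=6: c = 102+10 = 112

112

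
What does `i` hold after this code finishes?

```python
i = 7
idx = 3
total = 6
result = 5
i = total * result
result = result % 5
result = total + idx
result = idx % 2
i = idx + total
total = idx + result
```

9

i = 6*5 = 30
result = 5%5 = 0
result = 6+3 = 9
result = 3%2 = 1
i = 3+6 = 9
total = 3+1 = 4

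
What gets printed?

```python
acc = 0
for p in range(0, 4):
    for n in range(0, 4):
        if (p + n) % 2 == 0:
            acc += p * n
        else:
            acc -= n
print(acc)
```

p=0,n=0: even sum, acc = 0+0 = 0
p=0,n=1: odd sum, acc = 0-1 = -1
p=0,n=2: even sum, acc = (-1)+0 = -1
p=0,n=3: odd sum, acc = (-1)-3 = -4
p=1,n=0: odd sum, acc = (-4)-0 = -4
p=1,n=1: even sum, acc = (-4)+1 = -3
p=1,n=2: odd sum, acc = (-3)-2 = -5
p=1,n=3: even sum, acc = (-5)+3 = -2
p=2,n=0: even sum, acc = (-2)+0 = -2
p=2,n=1: odd sum, acc = (-2)-1 = -3
p=2,n=2: even sum, acc = (-3)+4 = 1
p=2,n=3: odd sum, acc = 1-3 = -2
p=3,n=0: odd sum, acc = (-2)-0 = -2
p=3,n=1: even sum, acc = (-2)+3 = 1
p=3,n=2: odd sum, acc = 1-2 = -1
p=3,n=3: even sum, acc = (-1)+9 = 8

8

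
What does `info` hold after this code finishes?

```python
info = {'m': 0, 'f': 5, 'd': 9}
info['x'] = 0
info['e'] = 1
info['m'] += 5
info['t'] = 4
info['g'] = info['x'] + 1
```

{'m': 5, 'f': 5, 'd': 9, 'x': 0, 'e': 1, 't': 4, 'g': 1}

info['x'] = 0 → {'m': 0, 'f': 5, 'd': 9, 'x': 0}
info['e'] = 1 → {'m': 0, 'f': 5, 'd': 9, 'x': 0, 'e': 1}
info['m'] = 0+5 = 5 → {'m': 5, 'f': 5, 'd': 9, 'x': 0, 'e': 1}
info['t'] = 4 → {'m': 5, 'f': 5, 'd': 9, 'x': 0, 'e': 1, 't': 4}
info['g'] = info['x']+1 = 1 → {'m': 5, 'f': 5, 'd': 9, 'x': 0, 'e': 1, 't': 4, 'g': 1}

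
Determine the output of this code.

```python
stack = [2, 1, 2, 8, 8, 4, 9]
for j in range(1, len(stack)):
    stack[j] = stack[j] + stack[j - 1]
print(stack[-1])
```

34

j=1: stack[1] = 1+2 = 3 → [2, 3, 2, 8, 8, 4, 9]
j=2: stack[2] = 2+3 = 5 → [2, 3, 5, 8, 8, 4, 9]
j=3: stack[3] = 8+5 = 13 → [2, 3, 5, 13, 8, 4, 9]
j=4: stack[4] = 8+13 = 21 → [2, 3, 5, 13, 21, 4, 9]
j=5: stack[5] = 4+21 = 25 → [2, 3, 5, 13, 21, 25, 9]
j=6: stack[6] = 9+25 = 34 → [2, 3, 5, 13, 21, 25, 34]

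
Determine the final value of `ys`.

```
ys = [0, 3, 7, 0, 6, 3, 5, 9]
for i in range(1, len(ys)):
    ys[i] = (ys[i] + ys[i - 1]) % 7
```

i=1: ys[1] = (3+0)%7 = 3 → [0, 3, 7, 0, 6, 3, 5, 9]
i=2: ys[2] = (7+3)%7 = 3 → [0, 3, 3, 0, 6, 3, 5, 9]
i=3: ys[3] = (0+3)%7 = 3 → [0, 3, 3, 3, 6, 3, 5, 9]
i=4: ys[4] = (6+3)%7 = 2 → [0, 3, 3, 3, 2, 3, 5, 9]
i=5: ys[5] = (3+2)%7 = 5 → [0, 3, 3, 3, 2, 5, 5, 9]
i=6: ys[6] = (5+5)%7 = 3 → [0, 3, 3, 3, 2, 5, 3, 9]
i=7: ys[7] = (9+3)%7 = 5 → [0, 3, 3, 3, 2, 5, 3, 5]

[0, 3, 3, 3, 2, 5, 3, 5]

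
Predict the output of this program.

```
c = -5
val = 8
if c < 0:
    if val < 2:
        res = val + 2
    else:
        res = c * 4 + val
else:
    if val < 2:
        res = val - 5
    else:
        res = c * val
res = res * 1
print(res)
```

-12

c=-5, val=8
c < 0 is True; val < 2 is False
→ res = c * 4 + val = -12
res = (-12)*1 = -12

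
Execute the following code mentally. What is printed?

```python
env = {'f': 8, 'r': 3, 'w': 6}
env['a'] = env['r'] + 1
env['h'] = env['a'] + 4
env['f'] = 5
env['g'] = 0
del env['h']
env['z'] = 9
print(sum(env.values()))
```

env['a'] = env['r']+1 = 4 → {'f': 8, 'r': 3, 'w': 6, 'a': 4}
env['h'] = env['a']+4 = 8 → {'f': 8, 'r': 3, 'w': 6, 'a': 4, 'h': 8}
env['f'] = 5 → {'f': 5, 'r': 3, 'w': 6, 'a': 4, 'h': 8}
env['g'] = 0 → {'f': 5, 'r': 3, 'w': 6, 'a': 4, 'h': 8, 'g': 0}
del 'h' → {'f': 5, 'r': 3, 'w': 6, 'a': 4, 'g': 0}
env['z'] = 9 → {'f': 5, 'r': 3, 'w': 6, 'a': 4, 'g': 0, 'z': 9}
sum of values = 27

27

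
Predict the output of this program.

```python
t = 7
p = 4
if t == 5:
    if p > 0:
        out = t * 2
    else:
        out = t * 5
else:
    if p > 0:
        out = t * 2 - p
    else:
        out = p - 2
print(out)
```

10

t=7, p=4
t == 5 is False; p > 0 is True
→ out = t * 2 - p = 10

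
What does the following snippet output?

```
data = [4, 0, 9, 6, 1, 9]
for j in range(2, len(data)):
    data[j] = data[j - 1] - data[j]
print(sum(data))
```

-61

j=2: data[2] = 0-9 = -9 → [4, 0, -9, 6, 1, 9]
j=3: data[3] = (-9)-6 = -15 → [4, 0, -9, -15, 1, 9]
j=4: data[4] = (-15)-1 = -16 → [4, 0, -9, -15, -16, 9]
j=5: data[5] = (-16)-9 = -25 → [4, 0, -9, -15, -16, -25]
sum = -61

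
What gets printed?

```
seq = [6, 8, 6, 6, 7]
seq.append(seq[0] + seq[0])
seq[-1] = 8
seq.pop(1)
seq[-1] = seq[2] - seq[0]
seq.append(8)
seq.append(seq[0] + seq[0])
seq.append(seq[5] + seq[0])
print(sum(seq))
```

append seq[0]+seq[0] = 6+6 = 12 → [6, 8, 6, 6, 7, 12]
seq[-1] = 8 → [6, 8, 6, 6, 7, 8]
pop(1) removes 8 → [6, 6, 6, 7, 8]
seq[-1] = seq[2]-seq[0] = 6-6 = 0 → [6, 6, 6, 7, 0]
append 8 → [6, 6, 6, 7, 0, 8]
append seq[0]+seq[0] = 6+6 = 12 → [6, 6, 6, 7, 0, 8, 12]
append seq[5]+seq[0] = 8+6 = 14 → [6, 6, 6, 7, 0, 8, 12, 14]
sum = 59

59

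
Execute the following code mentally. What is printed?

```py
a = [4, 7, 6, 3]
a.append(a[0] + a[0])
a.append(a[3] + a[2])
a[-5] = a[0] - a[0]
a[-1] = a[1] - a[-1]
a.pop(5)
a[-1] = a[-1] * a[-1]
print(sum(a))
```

77

append a[0]+a[0] = 4+4 = 8 → [4, 7, 6, 3, 8]
append a[3]+a[2] = 3+6 = 9 → [4, 7, 6, 3, 8, 9]
a[-5] = a[0]-a[0] = 4-4 = 0 → [4, 0, 6, 3, 8, 9]
a[-1] = a[1]-a[-1] = 0-9 = -9 → [4, 0, 6, 3, 8, -9]
pop(5) removes -9 → [4, 0, 6, 3, 8]
a[-1] = a[-1]*a[-1] = 8*8 = 64 → [4, 0, 6, 3, 64]
sum = 77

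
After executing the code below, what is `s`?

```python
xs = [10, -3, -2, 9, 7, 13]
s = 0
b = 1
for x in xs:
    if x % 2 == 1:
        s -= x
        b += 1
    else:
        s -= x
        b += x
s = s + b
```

-21

x=10: not odd, s = 0-10 = -10; b=11
x=-3: odd, s = (-10)-(-3) = -7; b=12
x=-2: not odd, s = (-7)-(-2) = -5; b=10
x=9: odd, s = (-5)-9 = -14; b=11
x=7: odd, s = (-14)-7 = -21; b=12
x=13: odd, s = (-21)-13 = -34; b=13
s+b = (-34)+13 = -21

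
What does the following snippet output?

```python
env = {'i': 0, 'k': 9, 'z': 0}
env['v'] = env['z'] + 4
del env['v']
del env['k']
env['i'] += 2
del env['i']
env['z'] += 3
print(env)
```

{'z': 3}

env['v'] = env['z']+4 = 4 → {'i': 0, 'k': 9, 'z': 0, 'v': 4}
del 'v' → {'i': 0, 'k': 9, 'z': 0}
del 'k' → {'i': 0, 'z': 0}
env['i'] = 0+2 = 2 → {'i': 2, 'z': 0}
del 'i' → {'z': 0}
env['z'] = 0+3 = 3 → {'z': 3}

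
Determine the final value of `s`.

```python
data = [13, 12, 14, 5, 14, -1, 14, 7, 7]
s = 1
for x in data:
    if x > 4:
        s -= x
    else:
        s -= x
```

x=13: >4, s = 1-13 = -12
x=12: >4, s = (-12)-12 = -24
x=14: >4, s = (-24)-14 = -38
x=5: >4, s = (-38)-5 = -43
x=14: >4, s = (-43)-14 = -57
x=-1: not >4, s = (-57)-(-1) = -56
x=14: >4, s = (-56)-14 = -70
x=7: >4, s = (-70)-7 = -77
x=7: >4, s = (-77)-7 = -84

-84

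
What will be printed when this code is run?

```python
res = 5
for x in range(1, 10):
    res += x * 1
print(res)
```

50

x=1: res = 5+1*1 = 6
x=2: res = 6+2*1 = 8
x=3: res = 8+3*1 = 11
x=4: res = 11+4*1 = 15
x=5: res = 15+5*1 = 20
x=6: res = 20+6*1 = 26
x=7: res = 26+7*1 = 33
x=8: res = 33+8*1 = 41
x=9: res = 41+9*1 = 50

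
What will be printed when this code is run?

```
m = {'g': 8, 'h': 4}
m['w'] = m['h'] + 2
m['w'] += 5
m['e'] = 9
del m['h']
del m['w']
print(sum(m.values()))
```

m['w'] = m['h']+2 = 6 → {'g': 8, 'h': 4, 'w': 6}
m['w'] = 6+5 = 11 → {'g': 8, 'h': 4, 'w': 11}
m['e'] = 9 → {'g': 8, 'h': 4, 'w': 11, 'e': 9}
del 'h' → {'g': 8, 'w': 11, 'e': 9}
del 'w' → {'g': 8, 'e': 9}
sum of values = 17

17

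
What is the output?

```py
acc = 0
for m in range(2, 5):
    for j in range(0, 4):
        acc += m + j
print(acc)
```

m=2,j=0: acc = 0+2 = 2
m=2,j=1: acc = 2+3 = 5
m=2,j=2: acc = 5+4 = 9
m=2,j=3: acc = 9+5 = 14
m=3,j=0: acc = 14+3 = 17
m=3,j=1: acc = 17+4 = 21
m=3,j=2: acc = 21+5 = 26
m=3,j=3: acc = 26+6 = 32
m=4,j=0: acc = 32+4 = 36
m=4,j=1: acc = 36+5 = 41
m=4,j=2: acc = 41+6 = 47
m=4,j=3: acc = 47+7 = 54

54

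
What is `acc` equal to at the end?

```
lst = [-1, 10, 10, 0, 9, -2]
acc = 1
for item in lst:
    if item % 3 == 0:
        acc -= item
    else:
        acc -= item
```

-25

item=-1: not %3==0, acc = 1-(-1) = 2
item=10: not %3==0, acc = 2-10 = -8
item=10: not %3==0, acc = (-8)-10 = -18
item=0: %3==0, acc = (-18)-0 = -18
item=9: %3==0, acc = (-18)-9 = -27
item=-2: not %3==0, acc = (-27)-(-2) = -25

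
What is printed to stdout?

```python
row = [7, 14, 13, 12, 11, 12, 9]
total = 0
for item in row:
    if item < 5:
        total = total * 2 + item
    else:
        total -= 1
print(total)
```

-7

item=7: not <5, total = 0-1 = -1
item=14: not <5, total = (-1)-1 = -2
item=13: not <5, total = (-2)-1 = -3
item=12: not <5, total = (-3)-1 = -4
item=11: not <5, total = (-4)-1 = -5
item=12: not <5, total = (-5)-1 = -6
item=9: not <5, total = (-6)-1 = -7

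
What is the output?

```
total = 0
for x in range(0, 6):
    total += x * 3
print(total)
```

x=0: total = 0+0*3 = 0
x=1: total = 0+1*3 = 3
x=2: total = 3+2*3 = 9
x=3: total = 9+3*3 = 18
x=4: total = 18+4*3 = 30
x=5: total = 30+5*3 = 45

45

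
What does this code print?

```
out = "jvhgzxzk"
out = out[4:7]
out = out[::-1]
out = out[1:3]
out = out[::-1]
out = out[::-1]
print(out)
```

xz

slice [4:7] → 'zxz'
reverse → 'zxz'
slice [1:3] → 'xz'
reverse → 'zx'
reverse → 'xz'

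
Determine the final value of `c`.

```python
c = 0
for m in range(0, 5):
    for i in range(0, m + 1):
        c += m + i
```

m=0,i=0: c = 0+0 = 0
m=1,i=0: c = 0+1 = 1
m=1,i=1: c = 1+2 = 3
m=2,i=0: c = 3+2 = 5
m=2,i=1: c = 5+3 = 8
m=2,i=2: c = 8+4 = 12
m=3,i=0: c = 12+3 = 15
m=3,i=1: c = 15+4 = 19
m=3,i=2: c = 19+5 = 24
m=3,i=3: c = 24+6 = 30
m=4,i=0: c = 30+4 = 34
m=4,i=1: c = 34+5 = 39
m=4,i=2: c = 39+6 = 45
m=4,i=3: c = 45+7 = 52
m=4,i=4: c = 52+8 = 60

60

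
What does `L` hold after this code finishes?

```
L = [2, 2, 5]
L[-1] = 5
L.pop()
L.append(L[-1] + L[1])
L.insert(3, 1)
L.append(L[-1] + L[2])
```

L[-1] = 5 → [2, 2, 5]
pop() removes 5 → [2, 2]
append L[-1]+L[1] = 2+2 = 4 → [2, 2, 4]
insert 1 at 3 → [2, 2, 4, 1]
append L[-1]+L[2] = 1+4 = 5 → [2, 2, 4, 1, 5]

[2, 2, 4, 1, 5]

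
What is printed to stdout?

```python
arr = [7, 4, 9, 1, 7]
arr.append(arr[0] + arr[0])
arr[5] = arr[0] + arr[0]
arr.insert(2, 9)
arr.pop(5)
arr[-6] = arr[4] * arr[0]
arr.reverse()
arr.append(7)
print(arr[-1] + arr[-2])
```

14

append arr[0]+arr[0] = 7+7 = 14 → [7, 4, 9, 1, 7, 14]
arr[5] = arr[0]+arr[0] = 7+7 = 14 → [7, 4, 9, 1, 7, 14]
insert 9 at 2 → [7, 4, 9, 9, 1, 7, 14]
pop(5) removes 7 → [7, 4, 9, 9, 1, 14]
arr[-6] = arr[4]*arr[0] = 1*7 = 7 → [7, 4, 9, 9, 1, 14]
reverse → [14, 1, 9, 9, 4, 7]
append 7 → [14, 1, 9, 9, 4, 7, 7]
arr[-1]+arr[-2] = 7+7 = 14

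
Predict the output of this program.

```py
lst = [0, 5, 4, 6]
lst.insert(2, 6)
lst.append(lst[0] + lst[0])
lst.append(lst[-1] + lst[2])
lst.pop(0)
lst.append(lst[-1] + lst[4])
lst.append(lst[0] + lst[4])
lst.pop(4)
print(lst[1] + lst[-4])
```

12

insert 6 at 2 → [0, 5, 6, 4, 6]
append lst[0]+lst[0] = 0+0 = 0 → [0, 5, 6, 4, 6, 0]
append lst[-1]+lst[2] = 0+6 = 6 → [0, 5, 6, 4, 6, 0, 6]
pop(0) removes 0 → [5, 6, 4, 6, 0, 6]
append lst[-1]+lst[4] = 6+0 = 6 → [5, 6, 4, 6, 0, 6, 6]
append lst[0]+lst[4] = 5+0 = 5 → [5, 6, 4, 6, 0, 6, 6, 5]
pop(4) removes 0 → [5, 6, 4, 6, 6, 6, 5]
lst[1]+lst[-4] = 6+6 = 12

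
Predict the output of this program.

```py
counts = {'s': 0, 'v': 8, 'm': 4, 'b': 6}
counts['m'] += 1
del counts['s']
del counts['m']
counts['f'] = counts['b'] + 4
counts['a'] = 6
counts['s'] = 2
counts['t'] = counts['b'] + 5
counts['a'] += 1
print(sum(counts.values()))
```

counts['m'] = 4+1 = 5 → {'s': 0, 'v': 8, 'm': 5, 'b': 6}
del 's' → {'v': 8, 'm': 5, 'b': 6}
del 'm' → {'v': 8, 'b': 6}
counts['f'] = counts['b']+4 = 10 → {'v': 8, 'b': 6, 'f': 10}
counts['a'] = 6 → {'v': 8, 'b': 6, 'f': 10, 'a': 6}
counts['s'] = 2 → {'v': 8, 'b': 6, 'f': 10, 'a': 6, 's': 2}
counts['t'] = counts['b']+5 = 11 → {'v': 8, 'b': 6, 'f': 10, 'a': 6, 's': 2, 't': 11}
counts['a'] = 6+1 = 7 → {'v': 8, 'b': 6, 'f': 10, 'a': 7, 's': 2, 't': 11}
sum of values = 44

44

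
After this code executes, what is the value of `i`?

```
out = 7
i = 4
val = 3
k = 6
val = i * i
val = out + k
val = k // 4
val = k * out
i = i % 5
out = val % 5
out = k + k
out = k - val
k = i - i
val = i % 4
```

val = 4*4 = 16
val = 7+6 = 13
val = 6//4 = 1
val = 6*7 = 42
i = 4%5 = 4
out = 42%5 = 2
out = 6+6 = 12
out = 6-42 = -36
k = 4-4 = 0
val = 4%4 = 0

4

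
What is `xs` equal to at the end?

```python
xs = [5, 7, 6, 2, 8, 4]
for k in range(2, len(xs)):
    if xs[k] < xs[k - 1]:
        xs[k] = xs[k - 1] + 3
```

[5, 7, 10, 13, 16, 19]

k=2: 6<7, xs[2] = 7+3 = 10 → [5, 7, 10, 2, 8, 4]
k=3: 2<10, xs[3] = 10+3 = 13 → [5, 7, 10, 13, 8, 4]
k=4: 8<13, xs[4] = 13+3 = 16 → [5, 7, 10, 13, 16, 4]
k=5: 4<16, xs[5] = 16+3 = 19 → [5, 7, 10, 13, 16, 19]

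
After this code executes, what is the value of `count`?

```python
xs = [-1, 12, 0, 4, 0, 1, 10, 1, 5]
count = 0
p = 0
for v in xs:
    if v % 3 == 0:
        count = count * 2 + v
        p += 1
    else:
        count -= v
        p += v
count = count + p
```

54

v=-1: not %3==0, count = 0-(-1) = 1; p=-1
v=12: %3==0, count = 1*2+12 = 14; p=0
v=0: %3==0, count = 14*2+0 = 28; p=1
v=4: not %3==0, count = 28-4 = 24; p=5
v=0: %3==0, count = 24*2+0 = 48; p=6
v=1: not %3==0, count = 48-1 = 47; p=7
v=10: not %3==0, count = 47-10 = 37; p=17
v=1: not %3==0, count = 37-1 = 36; p=18
v=5: not %3==0, count = 36-5 = 31; p=23
count+p = 31+23 = 54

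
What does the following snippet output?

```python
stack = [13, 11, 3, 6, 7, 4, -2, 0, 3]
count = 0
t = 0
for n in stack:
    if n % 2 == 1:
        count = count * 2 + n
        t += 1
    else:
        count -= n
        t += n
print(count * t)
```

3861

n=13: odd, count = 0*2+13 = 13; t=1
n=11: odd, count = 13*2+11 = 37; t=2
n=3: odd, count = 37*2+3 = 77; t=3
n=6: not odd, count = 77-6 = 71; t=9
n=7: odd, count = 71*2+7 = 149; t=10
n=4: not odd, count = 149-4 = 145; t=14
n=-2: not odd, count = 145-(-2) = 147; t=12
n=0: not odd, count = 147-0 = 147; t=12
n=3: odd, count = 147*2+3 = 297; t=13
count*t = 297*13 = 3861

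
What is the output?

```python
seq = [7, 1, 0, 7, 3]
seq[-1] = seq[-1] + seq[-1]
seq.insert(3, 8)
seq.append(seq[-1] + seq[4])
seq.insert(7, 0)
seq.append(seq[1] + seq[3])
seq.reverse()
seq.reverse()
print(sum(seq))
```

51

seq[-1] = seq[-1]+seq[-1] = 3+3 = 6 → [7, 1, 0, 7, 6]
insert 8 at 3 → [7, 1, 0, 8, 7, 6]
append seq[-1]+seq[4] = 6+7 = 13 → [7, 1, 0, 8, 7, 6, 13]
insert 0 at 7 → [7, 1, 0, 8, 7, 6, 13, 0]
append seq[1]+seq[3] = 1+8 = 9 → [7, 1, 0, 8, 7, 6, 13, 0, 9]
reverse → [9, 0, 13, 6, 7, 8, 0, 1, 7]
reverse → [7, 1, 0, 8, 7, 6, 13, 0, 9]
sum = 51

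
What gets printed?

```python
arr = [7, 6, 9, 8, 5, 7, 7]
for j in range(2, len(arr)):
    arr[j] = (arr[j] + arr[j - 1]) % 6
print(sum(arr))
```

30

j=2: arr[2] = (9+6)%6 = 3 → [7, 6, 3, 8, 5, 7, 7]
j=3: arr[3] = (8+3)%6 = 5 → [7, 6, 3, 5, 5, 7, 7]
j=4: arr[4] = (5+5)%6 = 4 → [7, 6, 3, 5, 4, 7, 7]
j=5: arr[5] = (7+4)%6 = 5 → [7, 6, 3, 5, 4, 5, 7]
j=6: arr[6] = (7+5)%6 = 0 → [7, 6, 3, 5, 4, 5, 0]
sum = 30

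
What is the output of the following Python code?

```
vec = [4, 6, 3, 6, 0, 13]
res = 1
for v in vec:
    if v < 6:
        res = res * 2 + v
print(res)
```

v=4: <6, res = 1*2+4 = 6
v=6: not <6
v=3: <6, res = 6*2+3 = 15
v=6: not <6
v=0: <6, res = 15*2+0 = 30
v=13: not <6

30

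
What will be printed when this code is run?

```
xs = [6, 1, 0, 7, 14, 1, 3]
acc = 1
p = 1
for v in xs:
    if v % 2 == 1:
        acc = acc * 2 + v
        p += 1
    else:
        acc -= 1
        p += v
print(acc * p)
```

v=6: not odd, acc = 1-1 = 0; p=7
v=1: odd, acc = 0*2+1 = 1; p=8
v=0: not odd, acc = 1-1 = 0; p=8
v=7: odd, acc = 0*2+7 = 7; p=9
v=14: not odd, acc = 7-1 = 6; p=23
v=1: odd, acc = 6*2+1 = 13; p=24
v=3: odd, acc = 13*2+3 = 29; p=25
acc*p = 29*25 = 725

725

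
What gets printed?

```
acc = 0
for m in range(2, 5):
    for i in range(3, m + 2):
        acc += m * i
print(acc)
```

m=2,i=3: acc = 0+6 = 6
m=3,i=3: acc = 6+9 = 15
m=3,i=4: acc = 15+12 = 27
m=4,i=3: acc = 27+12 = 39
m=4,i=4: acc = 39+16 = 55
m=4,i=5: acc = 55+20 = 75

75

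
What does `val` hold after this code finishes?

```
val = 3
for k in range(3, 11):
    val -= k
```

-49

k=3: val = 3-3 = 0
k=4: val = 0-4 = -4
k=5: val = (-4)-5 = -9
k=6: val = (-9)-6 = -15
k=7: val = (-15)-7 = -22
k=8: val = (-22)-8 = -30
k=9: val = (-30)-9 = -39
k=10: val = (-39)-10 = -49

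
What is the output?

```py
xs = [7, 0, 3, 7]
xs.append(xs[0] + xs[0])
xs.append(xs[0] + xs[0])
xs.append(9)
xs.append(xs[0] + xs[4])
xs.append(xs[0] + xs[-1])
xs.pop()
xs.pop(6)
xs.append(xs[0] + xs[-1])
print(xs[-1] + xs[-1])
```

56

append xs[0]+xs[0] = 7+7 = 14 → [7, 0, 3, 7, 14]
append xs[0]+xs[0] = 7+7 = 14 → [7, 0, 3, 7, 14, 14]
append 9 → [7, 0, 3, 7, 14, 14, 9]
append xs[0]+xs[4] = 7+14 = 21 → [7, 0, 3, 7, 14, 14, 9, 21]
append xs[0]+xs[-1] = 7+21 = 28 → [7, 0, 3, 7, 14, 14, 9, 21, 28]
pop() removes 28 → [7, 0, 3, 7, 14, 14, 9, 21]
pop(6) removes 9 → [7, 0, 3, 7, 14, 14, 21]
append xs[0]+xs[-1] = 7+21 = 28 → [7, 0, 3, 7, 14, 14, 21, 28]
xs[-1]+xs[-1] = 28+28 = 56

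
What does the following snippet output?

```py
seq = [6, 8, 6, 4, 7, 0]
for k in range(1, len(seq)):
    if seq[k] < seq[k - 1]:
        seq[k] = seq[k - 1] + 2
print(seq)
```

k=1: 8>=6, unchanged → [6, 8, 6, 4, 7, 0]
k=2: 6<8, seq[2] = 8+2 = 10 → [6, 8, 10, 4, 7, 0]
k=3: 4<10, seq[3] = 10+2 = 12 → [6, 8, 10, 12, 7, 0]
k=4: 7<12, seq[4] = 12+2 = 14 → [6, 8, 10, 12, 14, 0]
k=5: 0<14, seq[5] = 14+2 = 16 → [6, 8, 10, 12, 14, 16]

[6, 8, 10, 12, 14, 16]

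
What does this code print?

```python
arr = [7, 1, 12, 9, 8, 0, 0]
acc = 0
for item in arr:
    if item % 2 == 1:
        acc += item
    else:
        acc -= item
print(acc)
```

-3

item=7: odd, acc = 0+7 = 7
item=1: odd, acc = 7+1 = 8
item=12: not odd, acc = 8-12 = -4
item=9: odd, acc = (-4)+9 = 5
item=8: not odd, acc = 5-8 = -3
item=0: not odd, acc = (-3)-0 = -3
item=0: not odd, acc = (-3)-0 = -3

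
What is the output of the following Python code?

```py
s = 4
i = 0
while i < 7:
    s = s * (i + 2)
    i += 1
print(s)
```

i=0: s = 4*2 = 8
i=1: s = 8*3 = 24
i=2: s = 24*4 = 96
i=3: s = 96*5 = 480
i=4: s = 480*6 = 2880
i=5: s = 2880*7 = 20160
i=6: s = 20160*8 = 161280

161280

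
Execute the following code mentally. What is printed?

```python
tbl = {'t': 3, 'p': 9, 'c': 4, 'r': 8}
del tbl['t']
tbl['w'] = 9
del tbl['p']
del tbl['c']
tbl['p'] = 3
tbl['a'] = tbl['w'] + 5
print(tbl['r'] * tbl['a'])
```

112

del 't' → {'p': 9, 'c': 4, 'r': 8}
tbl['w'] = 9 → {'p': 9, 'c': 4, 'r': 8, 'w': 9}
del 'p' → {'c': 4, 'r': 8, 'w': 9}
del 'c' → {'r': 8, 'w': 9}
tbl['p'] = 3 → {'r': 8, 'w': 9, 'p': 3}
tbl['a'] = tbl['w']+5 = 14 → {'r': 8, 'w': 9, 'p': 3, 'a': 14}
tbl['r']*tbl['a'] = 8*14 = 112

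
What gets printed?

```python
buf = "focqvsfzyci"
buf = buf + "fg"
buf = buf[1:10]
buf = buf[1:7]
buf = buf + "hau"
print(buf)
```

cqvsfzhau

+ 'fg' → 'focqvsfzycifg'
slice [1:10] → 'ocqvsfzyc'
slice [1:7] → 'cqvsfz'
+ 'hau' → 'cqvsfzhau'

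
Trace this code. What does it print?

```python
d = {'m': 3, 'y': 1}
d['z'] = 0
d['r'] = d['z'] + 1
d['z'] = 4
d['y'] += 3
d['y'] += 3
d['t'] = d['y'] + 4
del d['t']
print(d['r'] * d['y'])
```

d['z'] = 0 → {'m': 3, 'y': 1, 'z': 0}
d['r'] = d['z']+1 = 1 → {'m': 3, 'y': 1, 'z': 0, 'r': 1}
d['z'] = 4 → {'m': 3, 'y': 1, 'z': 4, 'r': 1}
d['y'] = 1+3 = 4 → {'m': 3, 'y': 4, 'z': 4, 'r': 1}
d['y'] = 4+3 = 7 → {'m': 3, 'y': 7, 'z': 4, 'r': 1}
d['t'] = d['y']+4 = 11 → {'m': 3, 'y': 7, 'z': 4, 'r': 1, 't': 11}
del 't' → {'m': 3, 'y': 7, 'z': 4, 'r': 1}
d['r']*d['y'] = 1*7 = 7

7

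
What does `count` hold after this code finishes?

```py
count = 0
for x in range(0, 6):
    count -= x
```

x=0: count = 0-0 = 0
x=1: count = 0-1 = -1
x=2: count = (-1)-2 = -3
x=3: count = (-3)-3 = -6
x=4: count = (-6)-4 = -10
x=5: count = (-10)-5 = -15

-15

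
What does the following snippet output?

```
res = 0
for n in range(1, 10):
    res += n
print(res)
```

45

n=1: res = 0+1 = 1
n=2: res = 1+2 = 3
n=3: res = 3+3 = 6
n=4: res = 6+4 = 10
n=5: res = 10+5 = 15
n=6: res = 15+6 = 21
n=7: res = 21+7 = 28
n=8: res = 28+8 = 36
n=9: res = 36+9 = 45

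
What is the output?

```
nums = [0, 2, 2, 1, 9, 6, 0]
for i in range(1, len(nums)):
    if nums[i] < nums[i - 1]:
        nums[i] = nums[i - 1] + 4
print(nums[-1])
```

17

i=1: 2>=0, unchanged → [0, 2, 2, 1, 9, 6, 0]
i=2: 2>=2, unchanged → [0, 2, 2, 1, 9, 6, 0]
i=3: 1<2, nums[3] = 2+4 = 6 → [0, 2, 2, 6, 9, 6, 0]
i=4: 9>=6, unchanged → [0, 2, 2, 6, 9, 6, 0]
i=5: 6<9, nums[5] = 9+4 = 13 → [0, 2, 2, 6, 9, 13, 0]
i=6: 0<13, nums[6] = 13+4 = 17 → [0, 2, 2, 6, 9, 13, 17]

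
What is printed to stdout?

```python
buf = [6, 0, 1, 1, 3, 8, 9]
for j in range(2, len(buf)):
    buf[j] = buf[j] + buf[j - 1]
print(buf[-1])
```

22

j=2: buf[2] = 1+0 = 1 → [6, 0, 1, 1, 3, 8, 9]
j=3: buf[3] = 1+1 = 2 → [6, 0, 1, 2, 3, 8, 9]
j=4: buf[4] = 3+2 = 5 → [6, 0, 1, 2, 5, 8, 9]
j=5: buf[5] = 8+5 = 13 → [6, 0, 1, 2, 5, 13, 9]
j=6: buf[6] = 9+13 = 22 → [6, 0, 1, 2, 5, 13, 22]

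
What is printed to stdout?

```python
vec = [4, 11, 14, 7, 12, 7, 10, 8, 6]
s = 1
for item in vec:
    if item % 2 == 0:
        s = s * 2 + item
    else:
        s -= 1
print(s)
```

item=4: even, s = 1*2+4 = 6
item=11: not even, s = 6-1 = 5
item=14: even, s = 5*2+14 = 24
item=7: not even, s = 24-1 = 23
item=12: even, s = 23*2+12 = 58
item=7: not even, s = 58-1 = 57
item=10: even, s = 57*2+10 = 124
item=8: even, s = 124*2+8 = 256
item=6: even, s = 256*2+6 = 518

518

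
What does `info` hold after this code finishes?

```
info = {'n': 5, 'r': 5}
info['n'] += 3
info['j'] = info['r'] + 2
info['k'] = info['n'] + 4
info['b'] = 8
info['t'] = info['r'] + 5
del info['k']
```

info['n'] = 5+3 = 8 → {'n': 8, 'r': 5}
info['j'] = info['r']+2 = 7 → {'n': 8, 'r': 5, 'j': 7}
info['k'] = info['n']+4 = 12 → {'n': 8, 'r': 5, 'j': 7, 'k': 12}
info['b'] = 8 → {'n': 8, 'r': 5, 'j': 7, 'k': 12, 'b': 8}
info['t'] = info['r']+5 = 10 → {'n': 8, 'r': 5, 'j': 7, 'k': 12, 'b': 8, 't': 10}
del 'k' → {'n': 8, 'r': 5, 'j': 7, 'b': 8, 't': 10}

{'n': 8, 'r': 5, 'j': 7, 'b': 8, 't': 10}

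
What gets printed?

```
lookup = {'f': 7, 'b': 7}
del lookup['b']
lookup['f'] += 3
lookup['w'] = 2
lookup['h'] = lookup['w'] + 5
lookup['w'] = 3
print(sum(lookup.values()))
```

20

del 'b' → {'f': 7}
lookup['f'] = 7+3 = 10 → {'f': 10}
lookup['w'] = 2 → {'f': 10, 'w': 2}
lookup['h'] = lookup['w']+5 = 7 → {'f': 10, 'w': 2, 'h': 7}
lookup['w'] = 3 → {'f': 10, 'w': 3, 'h': 7}
sum of values = 20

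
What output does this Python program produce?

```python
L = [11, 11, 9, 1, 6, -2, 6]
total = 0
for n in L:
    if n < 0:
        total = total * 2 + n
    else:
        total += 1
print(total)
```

n=11: not <0, total = 0+1 = 1
n=11: not <0, total = 1+1 = 2
n=9: not <0, total = 2+1 = 3
n=1: not <0, total = 3+1 = 4
n=6: not <0, total = 4+1 = 5
n=-2: <0, total = 5*2+(-2) = 8
n=6: not <0, total = 8+1 = 9

9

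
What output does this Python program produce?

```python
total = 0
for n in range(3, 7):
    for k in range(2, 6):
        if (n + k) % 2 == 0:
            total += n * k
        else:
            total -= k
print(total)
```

n=3,k=2: odd sum, total = 0-2 = -2
n=3,k=3: even sum, total = (-2)+9 = 7
n=3,k=4: odd sum, total = 7-4 = 3
n=3,k=5: even sum, total = 3+15 = 18
n=4,k=2: even sum, total = 18+8 = 26
n=4,k=3: odd sum, total = 26-3 = 23
n=4,k=4: even sum, total = 23+16 = 39
n=4,k=5: odd sum, total = 39-5 = 34
n=5,k=2: odd sum, total = 34-2 = 32
n=5,k=3: even sum, total = 32+15 = 47
n=5,k=4: odd sum, total = 47-4 = 43
n=5,k=5: even sum, total = 43+25 = 68
n=6,k=2: even sum, total = 68+12 = 80
n=6,k=3: odd sum, total = 80-3 = 77
n=6,k=4: even sum, total = 77+24 = 101
n=6,k=5: odd sum, total = 101-5 = 96

96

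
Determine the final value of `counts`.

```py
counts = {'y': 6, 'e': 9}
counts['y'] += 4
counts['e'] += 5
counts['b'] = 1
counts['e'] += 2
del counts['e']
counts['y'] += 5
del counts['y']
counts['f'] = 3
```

counts['y'] = 6+4 = 10 → {'y': 10, 'e': 9}
counts['e'] = 9+5 = 14 → {'y': 10, 'e': 14}
counts['b'] = 1 → {'y': 10, 'e': 14, 'b': 1}
counts['e'] = 14+2 = 16 → {'y': 10, 'e': 16, 'b': 1}
del 'e' → {'y': 10, 'b': 1}
counts['y'] = 10+5 = 15 → {'y': 15, 'b': 1}
del 'y' → {'b': 1}
counts['f'] = 3 → {'b': 1, 'f': 3}

{'b': 1, 'f': 3}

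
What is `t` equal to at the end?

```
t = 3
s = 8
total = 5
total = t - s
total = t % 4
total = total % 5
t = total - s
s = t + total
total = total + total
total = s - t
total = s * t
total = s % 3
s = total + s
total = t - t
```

-5

total = 3-8 = -5
total = 3%4 = 3
total = 3%5 = 3
t = 3-8 = -5
s = (-5)+3 = -2
total = 3+3 = 6
total = (-2)-(-5) = 3
total = (-2)*(-5) = 10
total = (-2)%3 = 1
s = 1+(-2) = -1
total = (-5)-(-5) = 0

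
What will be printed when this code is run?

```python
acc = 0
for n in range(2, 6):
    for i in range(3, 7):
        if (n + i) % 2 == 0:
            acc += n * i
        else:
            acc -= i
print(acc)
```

88

n=2,i=3: odd sum, acc = 0-3 = -3
n=2,i=4: even sum, acc = (-3)+8 = 5
n=2,i=5: odd sum, acc = 5-5 = 0
n=2,i=6: even sum, acc = 0+12 = 12
n=3,i=3: even sum, acc = 12+9 = 21
n=3,i=4: odd sum, acc = 21-4 = 17
n=3,i=5: even sum, acc = 17+15 = 32
n=3,i=6: odd sum, acc = 32-6 = 26
n=4,i=3: odd sum, acc = 26-3 = 23
n=4,i=4: even sum, acc = 23+16 = 39
n=4,i=5: odd sum, acc = 39-5 = 34
n=4,i=6: even sum, acc = 34+24 = 58
n=5,i=3: even sum, acc = 58+15 = 73
n=5,i=4: odd sum, acc = 73-4 = 69
n=5,i=5: even sum, acc = 69+25 = 94
n=5,i=6: odd sum, acc = 94-6 = 88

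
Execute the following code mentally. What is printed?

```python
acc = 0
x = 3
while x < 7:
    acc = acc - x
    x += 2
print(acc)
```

x=3: acc = 0-3 = -3
x=5: acc = (-3)-5 = -8

-8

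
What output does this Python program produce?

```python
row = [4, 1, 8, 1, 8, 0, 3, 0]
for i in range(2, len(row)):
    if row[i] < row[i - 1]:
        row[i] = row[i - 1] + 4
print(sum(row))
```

113

i=2: 8>=1, unchanged → [4, 1, 8, 1, 8, 0, 3, 0]
i=3: 1<8, row[3] = 8+4 = 12 → [4, 1, 8, 12, 8, 0, 3, 0]
i=4: 8<12, row[4] = 12+4 = 16 → [4, 1, 8, 12, 16, 0, 3, 0]
i=5: 0<16, row[5] = 16+4 = 20 → [4, 1, 8, 12, 16, 20, 3, 0]
i=6: 3<20, row[6] = 20+4 = 24 → [4, 1, 8, 12, 16, 20, 24, 0]
i=7: 0<24, row[7] = 24+4 = 28 → [4, 1, 8, 12, 16, 20, 24, 28]
sum = 113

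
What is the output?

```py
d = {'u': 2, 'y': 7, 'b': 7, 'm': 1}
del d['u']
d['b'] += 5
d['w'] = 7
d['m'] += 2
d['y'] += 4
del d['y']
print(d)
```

del 'u' → {'y': 7, 'b': 7, 'm': 1}
d['b'] = 7+5 = 12 → {'y': 7, 'b': 12, 'm': 1}
d['w'] = 7 → {'y': 7, 'b': 12, 'm': 1, 'w': 7}
d['m'] = 1+2 = 3 → {'y': 7, 'b': 12, 'm': 3, 'w': 7}
d['y'] = 7+4 = 11 → {'y': 11, 'b': 12, 'm': 3, 'w': 7}
del 'y' → {'b': 12, 'm': 3, 'w': 7}

{'b': 12, 'm': 3, 'w': 7}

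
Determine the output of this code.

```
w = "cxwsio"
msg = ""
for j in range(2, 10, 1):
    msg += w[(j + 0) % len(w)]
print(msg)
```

wsiocxws

j=2: add w[2]='w' → 'w'
j=3: add w[3]='s' → 'ws'
j=4: add w[4]='i' → 'wsi'
j=5: add w[5]='o' → 'wsio'
j=6: add w[0]='c' → 'wsioc'
j=7: add w[1]='x' → 'wsiocx'
j=8: add w[2]='w' → 'wsiocxw'
j=9: add w[3]='s' → 'wsiocxws'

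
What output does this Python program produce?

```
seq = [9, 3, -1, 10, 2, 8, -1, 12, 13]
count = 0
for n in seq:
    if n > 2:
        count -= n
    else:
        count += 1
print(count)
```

n=9: >2, count = 0-9 = -9
n=3: >2, count = (-9)-3 = -12
n=-1: not >2, count = (-12)+1 = -11
n=10: >2, count = (-11)-10 = -21
n=2: not >2, count = (-21)+1 = -20
n=8: >2, count = (-20)-8 = -28
n=-1: not >2, count = (-28)+1 = -27
n=12: >2, count = (-27)-12 = -39
n=13: >2, count = (-39)-13 = -52

-52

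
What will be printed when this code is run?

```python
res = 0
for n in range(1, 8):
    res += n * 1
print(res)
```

n=1: res = 0+1*1 = 1
n=2: res = 1+2*1 = 3
n=3: res = 3+3*1 = 6
n=4: res = 6+4*1 = 10
n=5: res = 10+5*1 = 15
n=6: res = 15+6*1 = 21
n=7: res = 21+7*1 = 28

28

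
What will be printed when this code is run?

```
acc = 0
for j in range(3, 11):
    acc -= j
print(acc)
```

-52

j=3: acc = 0-3 = -3
j=4: acc = (-3)-4 = -7
j=5: acc = (-7)-5 = -12
j=6: acc = (-12)-6 = -18
j=7: acc = (-18)-7 = -25
j=8: acc = (-25)-8 = -33
j=9: acc = (-33)-9 = -42
j=10: acc = (-42)-10 = -52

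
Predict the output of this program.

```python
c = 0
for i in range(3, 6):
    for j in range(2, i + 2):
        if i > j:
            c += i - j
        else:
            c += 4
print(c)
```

i=3,j=2: 3>2, c = 0+1 = 1
i=3,j=3: not 3>3, c = 1+4 = 5
i=3,j=4: not 3>4, c = 5+4 = 9
i=4,j=2: 4>2, c = 9+2 = 11
i=4,j=3: 4>3, c = 11+1 = 12
i=4,j=4: not 4>4, c = 12+4 = 16
i=4,j=5: not 4>5, c = 16+4 = 20
i=5,j=2: 5>2, c = 20+3 = 23
i=5,j=3: 5>3, c = 23+2 = 25
i=5,j=4: 5>4, c = 25+1 = 26
i=5,j=5: not 5>5, c = 26+4 = 30
i=5,j=6: not 5>6, c = 30+4 = 34

34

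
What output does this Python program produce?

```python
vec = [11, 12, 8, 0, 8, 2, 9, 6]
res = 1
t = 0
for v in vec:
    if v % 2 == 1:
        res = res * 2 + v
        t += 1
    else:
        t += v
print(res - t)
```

v=11: odd, res = 1*2+11 = 13; t=1
v=12: not odd; t=13
v=8: not odd; t=21
v=0: not odd; t=21
v=8: not odd; t=29
v=2: not odd; t=31
v=9: odd, res = 13*2+9 = 35; t=32
v=6: not odd; t=38
res-t = 35-38 = -3

-3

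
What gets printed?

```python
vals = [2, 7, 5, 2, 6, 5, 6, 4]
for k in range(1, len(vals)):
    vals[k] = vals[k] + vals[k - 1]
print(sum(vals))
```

160

k=1: vals[1] = 7+2 = 9 → [2, 9, 5, 2, 6, 5, 6, 4]
k=2: vals[2] = 5+9 = 14 → [2, 9, 14, 2, 6, 5, 6, 4]
k=3: vals[3] = 2+14 = 16 → [2, 9, 14, 16, 6, 5, 6, 4]
k=4: vals[4] = 6+16 = 22 → [2, 9, 14, 16, 22, 5, 6, 4]
k=5: vals[5] = 5+22 = 27 → [2, 9, 14, 16, 22, 27, 6, 4]
k=6: vals[6] = 6+27 = 33 → [2, 9, 14, 16, 22, 27, 33, 4]
k=7: vals[7] = 4+33 = 37 → [2, 9, 14, 16, 22, 27, 33, 37]
sum = 160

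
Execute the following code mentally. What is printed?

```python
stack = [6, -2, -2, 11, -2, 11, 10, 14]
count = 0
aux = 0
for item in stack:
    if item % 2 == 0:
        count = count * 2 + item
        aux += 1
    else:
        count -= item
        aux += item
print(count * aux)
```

1064

item=6: even, count = 0*2+6 = 6; aux=1
item=-2: even, count = 6*2+(-2) = 10; aux=2
item=-2: even, count = 10*2+(-2) = 18; aux=3
item=11: not even, count = 18-11 = 7; aux=14
item=-2: even, count = 7*2+(-2) = 12; aux=15
item=11: not even, count = 12-11 = 1; aux=26
item=10: even, count = 1*2+10 = 12; aux=27
item=14: even, count = 12*2+14 = 38; aux=28
count*aux = 38*28 = 1064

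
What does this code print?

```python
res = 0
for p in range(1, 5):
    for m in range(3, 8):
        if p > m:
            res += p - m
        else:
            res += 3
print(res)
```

58

p=1,m=3: not 1>3, res = 0+3 = 3
p=1,m=4: not 1>4, res = 3+3 = 6
p=1,m=5: not 1>5, res = 6+3 = 9
p=1,m=6: not 1>6, res = 9+3 = 12
p=1,m=7: not 1>7, res = 12+3 = 15
p=2,m=3: not 2>3, res = 15+3 = 18
p=2,m=4: not 2>4, res = 18+3 = 21
p=2,m=5: not 2>5, res = 21+3 = 24
p=2,m=6: not 2>6, res = 24+3 = 27
p=2,m=7: not 2>7, res = 27+3 = 30
p=3,m=3: not 3>3, res = 30+3 = 33
p=3,m=4: not 3>4, res = 33+3 = 36
p=3,m=5: not 3>5, res = 36+3 = 39
p=3,m=6: not 3>6, res = 39+3 = 42
p=3,m=7: not 3>7, res = 42+3 = 45
p=4,m=3: 4>3, res = 45+1 = 46
p=4,m=4: not 4>4, res = 46+3 = 49
p=4,m=5: not 4>5, res = 49+3 = 52
p=4,m=6: not 4>6, res = 52+3 = 55
p=4,m=7: not 4>7, res = 55+3 = 58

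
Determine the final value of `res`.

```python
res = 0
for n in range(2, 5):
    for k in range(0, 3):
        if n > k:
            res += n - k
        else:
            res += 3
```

n=2,k=0: 2>0, res = 0+2 = 2
n=2,k=1: 2>1, res = 2+1 = 3
n=2,k=2: not 2>2, res = 3+3 = 6
n=3,k=0: 3>0, res = 6+3 = 9
n=3,k=1: 3>1, res = 9+2 = 11
n=3,k=2: 3>2, res = 11+1 = 12
n=4,k=0: 4>0, res = 12+4 = 16
n=4,k=1: 4>1, res = 16+3 = 19
n=4,k=2: 4>2, res = 19+2 = 21

21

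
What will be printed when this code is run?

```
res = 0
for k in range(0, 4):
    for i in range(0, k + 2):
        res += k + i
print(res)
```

46

k=0,i=0: res = 0+0 = 0
k=0,i=1: res = 0+1 = 1
k=1,i=0: res = 1+1 = 2
k=1,i=1: res = 2+2 = 4
k=1,i=2: res = 4+3 = 7
k=2,i=0: res = 7+2 = 9
k=2,i=1: res = 9+3 = 12
k=2,i=2: res = 12+4 = 16
k=2,i=3: res = 16+5 = 21
k=3,i=0: res = 21+3 = 24
k=3,i=1: res = 24+4 = 28
k=3,i=2: res = 28+5 = 33
k=3,i=3: res = 33+6 = 39
k=3,i=4: res = 39+7 = 46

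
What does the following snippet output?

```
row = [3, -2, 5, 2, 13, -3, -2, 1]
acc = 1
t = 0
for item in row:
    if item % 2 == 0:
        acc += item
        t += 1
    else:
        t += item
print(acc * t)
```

-22

item=3: not even; t=3
item=-2: even, acc = 1+(-2) = -1; t=4
item=5: not even; t=9
item=2: even, acc = (-1)+2 = 1; t=10
item=13: not even; t=23
item=-3: not even; t=20
item=-2: even, acc = 1+(-2) = -1; t=21
item=1: not even; t=22
acc*t = (-1)*22 = -22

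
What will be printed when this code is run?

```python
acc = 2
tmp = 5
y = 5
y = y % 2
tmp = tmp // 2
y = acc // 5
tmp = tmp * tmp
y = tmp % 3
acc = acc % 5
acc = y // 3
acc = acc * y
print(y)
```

1

y = 5%2 = 1
tmp = 5//2 = 2
y = 2//5 = 0
tmp = 2*2 = 4
y = 4%3 = 1
acc = 2%5 = 2
acc = 1//3 = 0
acc = 0*1 = 0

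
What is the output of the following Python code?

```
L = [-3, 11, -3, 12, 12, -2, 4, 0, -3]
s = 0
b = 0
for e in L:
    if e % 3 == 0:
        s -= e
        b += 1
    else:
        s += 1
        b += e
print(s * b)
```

e=-3: %3==0, s = 0-(-3) = 3; b=1
e=11: not %3==0, s = 3+1 = 4; b=12
e=-3: %3==0, s = 4-(-3) = 7; b=13
e=12: %3==0, s = 7-12 = -5; b=14
e=12: %3==0, s = (-5)-12 = -17; b=15
e=-2: not %3==0, s = (-17)+1 = -16; b=13
e=4: not %3==0, s = (-16)+1 = -15; b=17
e=0: %3==0, s = (-15)-0 = -15; b=18
e=-3: %3==0, s = (-15)-(-3) = -12; b=19
s*b = (-12)*19 = -228

-228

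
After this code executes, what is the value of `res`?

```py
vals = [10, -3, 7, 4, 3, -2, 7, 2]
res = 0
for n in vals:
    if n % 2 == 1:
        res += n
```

n=10: not odd
n=-3: odd, res = 0+(-3) = -3
n=7: odd, res = (-3)+7 = 4
n=4: not odd
n=3: odd, res = 4+3 = 7
n=-2: not odd
n=7: odd, res = 7+7 = 14
n=2: not odd

14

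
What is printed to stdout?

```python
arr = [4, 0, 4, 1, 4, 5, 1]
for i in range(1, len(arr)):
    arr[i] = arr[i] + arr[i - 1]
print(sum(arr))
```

i=1: arr[1] = 0+4 = 4 → [4, 4, 4, 1, 4, 5, 1]
i=2: arr[2] = 4+4 = 8 → [4, 4, 8, 1, 4, 5, 1]
i=3: arr[3] = 1+8 = 9 → [4, 4, 8, 9, 4, 5, 1]
i=4: arr[4] = 4+9 = 13 → [4, 4, 8, 9, 13, 5, 1]
i=5: arr[5] = 5+13 = 18 → [4, 4, 8, 9, 13, 18, 1]
i=6: arr[6] = 1+18 = 19 → [4, 4, 8, 9, 13, 18, 19]
sum = 75

75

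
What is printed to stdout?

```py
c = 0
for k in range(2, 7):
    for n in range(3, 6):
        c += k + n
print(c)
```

120

k=2,n=3: c = 0+5 = 5
k=2,n=4: c = 5+6 = 11
k=2,n=5: c = 11+7 = 18
k=3,n=3: c = 18+6 = 24
k=3,n=4: c = 24+7 = 31
k=3,n=5: c = 31+8 = 39
k=4,n=3: c = 39+7 = 46
k=4,n=4: c = 46+8 = 54
k=4,n=5: c = 54+9 = 63
k=5,n=3: c = 63+8 = 71
k=5,n=4: c = 71+9 = 80
k=5,n=5: c = 80+10 = 90
k=6,n=3: c = 90+9 = 99
k=6,n=4: c = 99+10 = 109
k=6,n=5: c = 109+11 = 120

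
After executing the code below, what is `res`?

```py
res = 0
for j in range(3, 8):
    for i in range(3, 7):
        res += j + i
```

190

j=3,i=3: res = 0+6 = 6
j=3,i=4: res = 6+7 = 13
j=3,i=5: res = 13+8 = 21
j=3,i=6: res = 21+9 = 30
j=4,i=3: res = 30+7 = 37
j=4,i=4: res = 37+8 = 45
j=4,i=5: res = 45+9 = 54
j=4,i=6: res = 54+10 = 64
j=5,i=3: res = 64+8 = 72
j=5,i=4: res = 72+9 = 81
j=5,i=5: res = 81+10 = 91
j=5,i=6: res = 91+11 = 102
j=6,i=3: res = 102+9 = 111
j=6,i=4: res = 111+10 = 121
j=6,i=5: res = 121+11 = 132
j=6,i=6: res = 132+12 = 144
j=7,i=3: res = 144+10 = 154
j=7,i=4: res = 154+11 = 165
j=7,i=5: res = 165+12 = 177
j=7,i=6: res = 177+13 = 190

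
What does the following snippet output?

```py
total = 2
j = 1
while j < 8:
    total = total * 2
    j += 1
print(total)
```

256

j=1: total = 2*2 = 4
j=2: total = 4*2 = 8
j=3: total = 8*2 = 16
j=4: total = 16*2 = 32
j=5: total = 32*2 = 64
j=6: total = 64*2 = 128
j=7: total = 128*2 = 256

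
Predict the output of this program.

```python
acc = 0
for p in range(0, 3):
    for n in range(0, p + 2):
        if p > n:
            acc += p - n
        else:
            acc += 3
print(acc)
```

p=0,n=0: not 0>0, acc = 0+3 = 3
p=0,n=1: not 0>1, acc = 3+3 = 6
p=1,n=0: 1>0, acc = 6+1 = 7
p=1,n=1: not 1>1, acc = 7+3 = 10
p=1,n=2: not 1>2, acc = 10+3 = 13
p=2,n=0: 2>0, acc = 13+2 = 15
p=2,n=1: 2>1, acc = 15+1 = 16
p=2,n=2: not 2>2, acc = 16+3 = 19
p=2,n=3: not 2>3, acc = 19+3 = 22

22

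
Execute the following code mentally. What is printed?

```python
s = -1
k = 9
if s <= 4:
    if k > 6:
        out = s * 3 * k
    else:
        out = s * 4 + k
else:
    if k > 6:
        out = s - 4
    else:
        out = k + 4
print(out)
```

s=-1, k=9
s <= 4 is True; k > 6 is True
→ out = s * 3 * k = -27

-27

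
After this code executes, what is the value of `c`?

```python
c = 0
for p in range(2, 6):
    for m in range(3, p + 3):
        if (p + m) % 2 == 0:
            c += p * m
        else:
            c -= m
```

p=2,m=3: odd sum, c = 0-3 = -3
p=2,m=4: even sum, c = (-3)+8 = 5
p=3,m=3: even sum, c = 5+9 = 14
p=3,m=4: odd sum, c = 14-4 = 10
p=3,m=5: even sum, c = 10+15 = 25
p=4,m=3: odd sum, c = 25-3 = 22
p=4,m=4: even sum, c = 22+16 = 38
p=4,m=5: odd sum, c = 38-5 = 33
p=4,m=6: even sum, c = 33+24 = 57
p=5,m=3: even sum, c = 57+15 = 72
p=5,m=4: odd sum, c = 72-4 = 68
p=5,m=5: even sum, c = 68+25 = 93
p=5,m=6: odd sum, c = 93-6 = 87
p=5,m=7: even sum, c = 87+35 = 122

122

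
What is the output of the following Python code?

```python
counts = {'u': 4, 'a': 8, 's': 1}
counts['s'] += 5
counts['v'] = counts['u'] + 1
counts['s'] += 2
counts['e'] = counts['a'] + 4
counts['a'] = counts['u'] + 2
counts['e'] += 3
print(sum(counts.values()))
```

counts['s'] = 1+5 = 6 → {'u': 4, 'a': 8, 's': 6}
counts['v'] = counts['u']+1 = 5 → {'u': 4, 'a': 8, 's': 6, 'v': 5}
counts['s'] = 6+2 = 8 → {'u': 4, 'a': 8, 's': 8, 'v': 5}
counts['e'] = counts['a']+4 = 12 → {'u': 4, 'a': 8, 's': 8, 'v': 5, 'e': 12}
counts['a'] = counts['u']+2 = 6 → {'u': 4, 'a': 6, 's': 8, 'v': 5, 'e': 12}
counts['e'] = 12+3 = 15 → {'u': 4, 'a': 6, 's': 8, 'v': 5, 'e': 15}
sum of values = 38

38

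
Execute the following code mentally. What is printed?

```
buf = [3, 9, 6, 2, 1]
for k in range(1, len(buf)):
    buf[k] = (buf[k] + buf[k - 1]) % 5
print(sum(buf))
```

9

k=1: buf[1] = (9+3)%5 = 2 → [3, 2, 6, 2, 1]
k=2: buf[2] = (6+2)%5 = 3 → [3, 2, 3, 2, 1]
k=3: buf[3] = (2+3)%5 = 0 → [3, 2, 3, 0, 1]
k=4: buf[4] = (1+0)%5 = 1 → [3, 2, 3, 0, 1]
sum = 9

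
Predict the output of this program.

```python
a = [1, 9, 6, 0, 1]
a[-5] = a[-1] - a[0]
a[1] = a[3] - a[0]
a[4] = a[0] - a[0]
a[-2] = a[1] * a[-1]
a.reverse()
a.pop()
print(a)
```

a[-5] = a[-1]-a[0] = 1-1 = 0 → [0, 9, 6, 0, 1]
a[1] = a[3]-a[0] = 0-0 = 0 → [0, 0, 6, 0, 1]
a[4] = a[0]-a[0] = 0-0 = 0 → [0, 0, 6, 0, 0]
a[-2] = a[1]*a[-1] = 0*0 = 0 → [0, 0, 6, 0, 0]
reverse → [0, 0, 6, 0, 0]
pop() removes 0 → [0, 0, 6, 0]

[0, 0, 6, 0]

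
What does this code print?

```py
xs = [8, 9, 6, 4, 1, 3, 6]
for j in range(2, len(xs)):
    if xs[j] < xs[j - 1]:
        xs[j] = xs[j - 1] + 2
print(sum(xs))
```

j=2: 6<9, xs[2] = 9+2 = 11 → [8, 9, 11, 4, 1, 3, 6]
j=3: 4<11, xs[3] = 11+2 = 13 → [8, 9, 11, 13, 1, 3, 6]
j=4: 1<13, xs[4] = 13+2 = 15 → [8, 9, 11, 13, 15, 3, 6]
j=5: 3<15, xs[5] = 15+2 = 17 → [8, 9, 11, 13, 15, 17, 6]
j=6: 6<17, xs[6] = 17+2 = 19 → [8, 9, 11, 13, 15, 17, 19]
sum = 92

92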